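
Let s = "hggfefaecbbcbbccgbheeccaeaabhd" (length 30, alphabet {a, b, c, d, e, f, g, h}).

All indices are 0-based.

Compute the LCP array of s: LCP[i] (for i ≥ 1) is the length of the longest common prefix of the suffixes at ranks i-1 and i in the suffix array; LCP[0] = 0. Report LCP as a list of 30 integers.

sorted suffixes:
  #0 SA[0]=25  'aabhd'
  #1 SA[1]=26  'abhd'
  #2 SA[2]=23  'aeaabhd'
  #3 SA[3]=6  'aecbbcbbccgbheeccaeaabhd'
  #4 SA[4]=9  'bbcbbccgbheeccaeaabhd'
  #5 SA[5]=12  'bbccgbheeccaeaabhd'
  #6 SA[6]=10  'bcbbccgbheeccaeaabhd'
  #7 SA[7]=13  'bccgbheeccaeaabhd'
  #8 SA[8]=27  'bhd'
  #9 SA[9]=17  'bheeccaeaabhd'
  #10 SA[10]=22  'caeaabhd'
  #11 SA[11]=8  'cbbcbbccgbheeccaeaabhd'
  #12 SA[12]=11  'cbbccgbheeccaeaabhd'
  #13 SA[13]=21  'ccaeaabhd'
  #14 SA[14]=14  'ccgbheeccaeaabhd'
  #15 SA[15]=15  'cgbheeccaeaabhd'
  #16 SA[16]=29  'd'
  #17 SA[17]=24  'eaabhd'
  #18 SA[18]=7  'ecbbcbbccgbheeccaeaabhd'
  #19 SA[19]=20  'eccaeaabhd'
  #20 SA[20]=19  'eeccaeaabhd'
  #21 SA[21]=4  'efaecbbcbbccgbheeccaeaabhd'
  #22 SA[22]=5  'faecbbcbbccgbheeccaeaabhd'
  #23 SA[23]=3  'fefaecbbcbbccgbheeccaeaabhd'
  #24 SA[24]=16  'gbheeccaeaabhd'
  #25 SA[25]=2  'gfefaecbbcbbccgbheeccaeaabhd'
  #26 SA[26]=1  'ggfefaecbbcbbccgbheeccaeaabhd'
  #27 SA[27]=28  'hd'
  #28 SA[28]=18  'heeccaeaabhd'
  #29 SA[29]=0  'hggfefaecbbcbbccgbheeccaeaabhd'

SA = [25, 26, 23, 6, 9, 12, 10, 13, 27, 17, 22, 8, 11, 21, 14, 15, 29, 24, 7, 20, 19, 4, 5, 3, 16, 2, 1, 28, 18, 0]
i: (SA[i-1],SA[i]) lcp shared
  1: (25,26) 1 'a'
  2: (26,23) 1 'a'
  3: (23,6) 2 'ae'
  4: (6,9) 0 ''
  5: (9,12) 3 'bbc'
  6: (12,10) 1 'b'
  7: (10,13) 2 'bc'
  8: (13,27) 1 'b'
  9: (27,17) 2 'bh'
  10: (17,22) 0 ''
  11: (22,8) 1 'c'
  12: (8,11) 4 'cbbc'
  13: (11,21) 1 'c'
  14: (21,14) 2 'cc'
  15: (14,15) 1 'c'
  16: (15,29) 0 ''
  17: (29,24) 0 ''
  18: (24,7) 1 'e'
  19: (7,20) 2 'ec'
  20: (20,19) 1 'e'
  21: (19,4) 1 'e'
  22: (4,5) 0 ''
  23: (5,3) 1 'f'
  24: (3,16) 0 ''
  25: (16,2) 1 'g'
  26: (2,1) 1 'g'
  27: (1,28) 0 ''
  28: (28,18) 1 'h'
  29: (18,0) 1 'h'

[0, 1, 1, 2, 0, 3, 1, 2, 1, 2, 0, 1, 4, 1, 2, 1, 0, 0, 1, 2, 1, 1, 0, 1, 0, 1, 1, 0, 1, 1]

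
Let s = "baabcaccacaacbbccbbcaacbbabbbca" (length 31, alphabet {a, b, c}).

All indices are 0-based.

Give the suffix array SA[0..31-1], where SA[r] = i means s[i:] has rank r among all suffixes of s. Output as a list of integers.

sorted suffixes:
  #0 SA[0]=30  'a'
  #1 SA[1]=1  'aabcaccacaacbbccbbcaacbbabbbca'
  #2 SA[2]=20  'aacbbabbbca'
  #3 SA[3]=10  'aacbbccbbcaacbbabbbca'
  #4 SA[4]=25  'abbbca'
  #5 SA[5]=2  'abcaccacaacbbccbbcaacbbabbbca'
  #6 SA[6]=8  'acaacbbccbbcaacbbabbbca'
  #7 SA[7]=21  'acbbabbbca'
  #8 SA[8]=11  'acbbccbbcaacbbabbbca'
  #9 SA[9]=5  'accacaacbbccbbcaacbbabbbca'
  #10 SA[10]=0  'baabcaccacaacbbccbbcaacbbabbbca'
  #11 SA[11]=24  'babbbca'
  #12 SA[12]=23  'bbabbbca'
  #13 SA[13]=26  'bbbca'
  #14 SA[14]=27  'bbca'
  #15 SA[15]=17  'bbcaacbbabbbca'
  #16 SA[16]=13  'bbccbbcaacbbabbbca'
  #17 SA[17]=28  'bca'
  #18 SA[18]=18  'bcaacbbabbbca'
  #19 SA[19]=3  'bcaccacaacbbccbbcaacbbabbbca'
  #20 SA[20]=14  'bccbbcaacbbabbbca'
  #21 SA[21]=29  'ca'
  #22 SA[22]=19  'caacbbabbbca'
  #23 SA[23]=9  'caacbbccbbcaacbbabbbca'
  #24 SA[24]=7  'cacaacbbccbbcaacbbabbbca'
  #25 SA[25]=4  'caccacaacbbccbbcaacbbabbbca'
  #26 SA[26]=22  'cbbabbbca'
  #27 SA[27]=16  'cbbcaacbbabbbca'
  #28 SA[28]=12  'cbbccbbcaacbbabbbca'
  #29 SA[29]=6  'ccacaacbbccbbcaacbbabbbca'
  #30 SA[30]=15  'ccbbcaacbbabbbca'

[30, 1, 20, 10, 25, 2, 8, 21, 11, 5, 0, 24, 23, 26, 27, 17, 13, 28, 18, 3, 14, 29, 19, 9, 7, 4, 22, 16, 12, 6, 15]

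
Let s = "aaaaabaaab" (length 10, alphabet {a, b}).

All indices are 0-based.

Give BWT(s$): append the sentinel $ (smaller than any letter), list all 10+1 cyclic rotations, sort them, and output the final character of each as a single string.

rank  rotation     last
    0  $aaaaabaaab  b
    1  aaaaabaaab$  $
    2  aaaabaaab$a  a
    3  aaab$aaaaab  b
    4  aaabaaab$aa  a
    5  aab$aaaaaba  a
    6  aabaaab$aaa  a
    7  ab$aaaaabaa  a
    8  abaaab$aaaa  a
    9  b$aaaaabaaa  a
   10  baaab$aaaaa  a

b$abaaaaaaa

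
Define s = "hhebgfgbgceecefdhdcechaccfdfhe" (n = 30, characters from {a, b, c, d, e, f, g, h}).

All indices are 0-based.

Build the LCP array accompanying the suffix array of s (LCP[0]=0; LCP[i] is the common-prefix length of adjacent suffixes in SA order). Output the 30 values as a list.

rank→(start, suffix):
  0 → (22, 'accfdfhe')
  1 → (7, 'bgceecefdhdcechaccfdfhe')
  2 → (3, 'bgfgbgceecefdhdcechaccfdfhe')
  3 → (23, 'ccfdfhe')
  4 → (18, 'cechaccfdfhe')
  5 → (9, 'ceecefdhdcechaccfdfhe')
  6 → (12, 'cefdhdcechaccfdfhe')
  7 → (24, 'cfdfhe')
  8 → (20, 'chaccfdfhe')
  9 → (17, 'dcechaccfdfhe')
  10 → (26, 'dfhe')
  11 → (15, 'dhdcechaccfdfhe')
  12 → (29, 'e')
  13 → (2, 'ebgfgbgceecefdhdcechaccfdfhe')
  14 → (11, 'ecefdhdcechaccfdfhe')
  15 → (19, 'echaccfdfhe')
  16 → (10, 'eecefdhdcechaccfdfhe')
  17 → (13, 'efdhdcechaccfdfhe')
  18 → (25, 'fdfhe')
  19 → (14, 'fdhdcechaccfdfhe')
  20 → (5, 'fgbgceecefdhdcechaccfdfhe')
  21 → (27, 'fhe')
  22 → (6, 'gbgceecefdhdcechaccfdfhe')
  23 → (8, 'gceecefdhdcechaccfdfhe')
  24 → (4, 'gfgbgceecefdhdcechaccfdfhe')
  25 → (21, 'haccfdfhe')
  26 → (16, 'hdcechaccfdfhe')
  27 → (28, 'he')
  28 → (1, 'hebgfgbgceecefdhdcechaccfdfhe')
  29 → (0, 'hhebgfgbgceecefdhdcechaccfdfhe')

SA = [22, 7, 3, 23, 18, 9, 12, 24, 20, 17, 26, 15, 29, 2, 11, 19, 10, 13, 25, 14, 5, 27, 6, 8, 4, 21, 16, 28, 1, 0]
i: (SA[i-1],SA[i]) lcp shared
  1: (22,7) 0 ''
  2: (7,3) 2 'bg'
  3: (3,23) 0 ''
  4: (23,18) 1 'c'
  5: (18,9) 2 'ce'
  6: (9,12) 2 'ce'
  7: (12,24) 1 'c'
  8: (24,20) 1 'c'
  9: (20,17) 0 ''
  10: (17,26) 1 'd'
  11: (26,15) 1 'd'
  12: (15,29) 0 ''
  13: (29,2) 1 'e'
  14: (2,11) 1 'e'
  15: (11,19) 2 'ec'
  16: (19,10) 1 'e'
  17: (10,13) 1 'e'
  18: (13,25) 0 ''
  19: (25,14) 2 'fd'
  20: (14,5) 1 'f'
  21: (5,27) 1 'f'
  22: (27,6) 0 ''
  23: (6,8) 1 'g'
  24: (8,4) 1 'g'
  25: (4,21) 0 ''
  26: (21,16) 1 'h'
  27: (16,28) 1 'h'
  28: (28,1) 2 'he'
  29: (1,0) 1 'h'

[0, 0, 2, 0, 1, 2, 2, 1, 1, 0, 1, 1, 0, 1, 1, 2, 1, 1, 0, 2, 1, 1, 0, 1, 1, 0, 1, 1, 2, 1]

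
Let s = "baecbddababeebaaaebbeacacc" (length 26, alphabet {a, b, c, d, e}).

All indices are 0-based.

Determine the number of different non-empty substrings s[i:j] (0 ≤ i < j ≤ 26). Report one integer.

322

rank→(start, suffix):
  0 → (14, 'aaaebbeacacc')
  1 → (15, 'aaebbeacacc')
  2 → (7, 'ababeebaaaebbeacacc')
  3 → (9, 'abeebaaaebbeacacc')
  4 → (21, 'acacc')
  5 → (23, 'acc')
  6 → (16, 'aebbeacacc')
  7 → (1, 'aecbddababeebaaaebbeacacc')
  8 → (13, 'baaaebbeacacc')
  9 → (8, 'babeebaaaebbeacacc')
  10 → (0, 'baecbddababeebaaaebbeacacc')
  11 → (18, 'bbeacacc')
  12 → (4, 'bddababeebaaaebbeacacc')
  13 → (19, 'beacacc')
  14 → (10, 'beebaaaebbeacacc')
  15 → (25, 'c')
  16 → (22, 'cacc')
  17 → (3, 'cbddababeebaaaebbeacacc')
  18 → (24, 'cc')
  19 → (6, 'dababeebaaaebbeacacc')
  20 → (5, 'ddababeebaaaebbeacacc')
  21 → (20, 'eacacc')
  22 → (12, 'ebaaaebbeacacc')
  23 → (17, 'ebbeacacc')
  24 → (2, 'ecbddababeebaaaebbeacacc')
  25 → (11, 'eebaaaebbeacacc')

SA = [14, 15, 7, 9, 21, 23, 16, 1, 13, 8, 0, 18, 4, 19, 10, 25, 22, 3, 24, 6, 5, 20, 12, 17, 2, 11]
[i] adj suffixes → lcp
  [1] 14/15 → 2 ('aa')
  [2] 15/7 → 1 ('a')
  [3] 7/9 → 2 ('ab')
  [4] 9/21 → 1 ('a')
  [5] 21/23 → 2 ('ac')
  [6] 23/16 → 1 ('a')
  [7] 16/1 → 2 ('ae')
  [8] 1/13 → 0 ('')
  [9] 13/8 → 2 ('ba')
  [10] 8/0 → 2 ('ba')
  [11] 0/18 → 1 ('b')
  [12] 18/4 → 1 ('b')
  [13] 4/19 → 1 ('b')
  [14] 19/10 → 2 ('be')
  [15] 10/25 → 0 ('')
  [16] 25/22 → 1 ('c')
  [17] 22/3 → 1 ('c')
  [18] 3/24 → 1 ('c')
  [19] 24/6 → 0 ('')
  [20] 6/5 → 1 ('d')
  [21] 5/20 → 0 ('')
  [22] 20/12 → 1 ('e')
  [23] 12/17 → 2 ('eb')
  [24] 17/2 → 1 ('e')
  [25] 2/11 → 1 ('e')

n(n+1)/2 = 26·27/2 = 351
Σ LCP = 0 + 2 + 1 + 2 + 1 + 2 + 1 + 2 + 0 + 2 + 2 + 1 + 1 + 1 + 2 + 0 + 1 + 1 + 1 + 0 + 1 + 0 + 1 + 2 + 1 + 1 = 29
distinct = 351 − 29 = 322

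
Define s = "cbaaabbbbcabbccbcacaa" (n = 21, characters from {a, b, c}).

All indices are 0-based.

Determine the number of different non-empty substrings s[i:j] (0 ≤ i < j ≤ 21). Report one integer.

198

sorted suffixes:
  #0 SA[0]=20  'a'
  #1 SA[1]=19  'aa'
  #2 SA[2]=2  'aaabbbbcabbccbcacaa'
  #3 SA[3]=3  'aabbbbcabbccbcacaa'
  #4 SA[4]=4  'abbbbcabbccbcacaa'
  #5 SA[5]=10  'abbccbcacaa'
  #6 SA[6]=17  'acaa'
  #7 SA[7]=1  'baaabbbbcabbccbcacaa'
  #8 SA[8]=5  'bbbbcabbccbcacaa'
  #9 SA[9]=6  'bbbcabbccbcacaa'
  #10 SA[10]=7  'bbcabbccbcacaa'
  #11 SA[11]=11  'bbccbcacaa'
  #12 SA[12]=8  'bcabbccbcacaa'
  #13 SA[13]=15  'bcacaa'
  #14 SA[14]=12  'bccbcacaa'
  #15 SA[15]=18  'caa'
  #16 SA[16]=9  'cabbccbcacaa'
  #17 SA[17]=16  'cacaa'
  #18 SA[18]=0  'cbaaabbbbcabbccbcacaa'
  #19 SA[19]=14  'cbcacaa'
  #20 SA[20]=13  'ccbcacaa'

SA = [20, 19, 2, 3, 4, 10, 17, 1, 5, 6, 7, 11, 8, 15, 12, 18, 9, 16, 0, 14, 13]
rank  pair      lcp
   1  s[20:],s[19:]  1  'a'
   2  s[19:],s[2:]  2  'aa'
   3  s[2:],s[3:]  2  'aa'
   4  s[3:],s[4:]  1  'a'
   5  s[4:],s[10:]  3  'abb'
   6  s[10:],s[17:]  1  'a'
   7  s[17:],s[1:]  0  ''
   8  s[1:],s[5:]  1  'b'
   9  s[5:],s[6:]  3  'bbb'
  10  s[6:],s[7:]  2  'bb'
  11  s[7:],s[11:]  3  'bbc'
  12  s[11:],s[8:]  1  'b'
  13  s[8:],s[15:]  3  'bca'
  14  s[15:],s[12:]  2  'bc'
  15  s[12:],s[18:]  0  ''
  16  s[18:],s[9:]  2  'ca'
  17  s[9:],s[16:]  2  'ca'
  18  s[16:],s[0:]  1  'c'
  19  s[0:],s[14:]  2  'cb'
  20  s[14:],s[13:]  1  'c'

n(n+1)/2 = 21·22/2 = 231
Σ LCP = 0 + 1 + 2 + 2 + 1 + 3 + 1 + 0 + 1 + 3 + 2 + 3 + 1 + 3 + 2 + 0 + 2 + 2 + 1 + 2 + 1 = 33
distinct = 231 − 33 = 198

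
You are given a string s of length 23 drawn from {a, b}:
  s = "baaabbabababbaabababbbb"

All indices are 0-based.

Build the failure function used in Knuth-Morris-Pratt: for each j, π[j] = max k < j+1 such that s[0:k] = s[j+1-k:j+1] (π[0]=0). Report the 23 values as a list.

[0, 0, 0, 0, 1, 1, 2, 1, 2, 1, 2, 1, 1, 2, 3, 1, 2, 1, 2, 1, 1, 1, 1]

π[0] = 0
j=1 s[j]='a': π[1]=0 (border '')
j=2 s[j]='a': π[2]=0 (border '')
j=3 s[j]='a': π[3]=0 (border '')
j=4 s[j]='b': π[4]=1 (border 'b')
j=5 s[j]='b': k: 1→0; π[5]=1 (border 'b')
j=6 s[j]='a': π[6]=2 (border 'ba')
j=7 s[j]='b': k: 2→0; π[7]=1 (border 'b')
j=8 s[j]='a': π[8]=2 (border 'ba')
j=9 s[j]='b': k: 2→0; π[9]=1 (border 'b')
j=10 s[j]='a': π[10]=2 (border 'ba')
j=11 s[j]='b': k: 2→0; π[11]=1 (border 'b')
j=12 s[j]='b': k: 1→0; π[12]=1 (border 'b')
j=13 s[j]='a': π[13]=2 (border 'ba')
j=14 s[j]='a': π[14]=3 (border 'baa')
j=15 s[j]='b': k: 3→0; π[15]=1 (border 'b')
j=16 s[j]='a': π[16]=2 (border 'ba')
j=17 s[j]='b': k: 2→0; π[17]=1 (border 'b')
j=18 s[j]='a': π[18]=2 (border 'ba')
j=19 s[j]='b': k: 2→0; π[19]=1 (border 'b')
j=20 s[j]='b': k: 1→0; π[20]=1 (border 'b')
j=21 s[j]='b': k: 1→0; π[21]=1 (border 'b')
j=22 s[j]='b': k: 1→0; π[22]=1 (border 'b')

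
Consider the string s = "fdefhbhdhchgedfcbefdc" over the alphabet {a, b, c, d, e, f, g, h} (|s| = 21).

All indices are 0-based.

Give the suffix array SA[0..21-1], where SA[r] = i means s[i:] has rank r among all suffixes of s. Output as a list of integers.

[16, 5, 20, 15, 9, 19, 1, 13, 7, 12, 17, 2, 14, 18, 0, 3, 11, 4, 8, 6, 10]

rank | idx | suffix
   0 |  16 | befdc
   1 |   5 | bhdhchgedfcbefdc
   2 |  20 | c
   3 |  15 | cbefdc
   4 |   9 | chgedfcbefdc
   5 |  19 | dc
   6 |   1 | defhbhdhchgedfcbefdc
   7 |  13 | dfcbefdc
   8 |   7 | dhchgedfcbefdc
   9 |  12 | edfcbefdc
  10 |  17 | efdc
  11 |   2 | efhbhdhchgedfcbefdc
  12 |  14 | fcbefdc
  13 |  18 | fdc
  14 |   0 | fdefhbhdhchgedfcbefdc
  15 |   3 | fhbhdhchgedfcbefdc
  16 |  11 | gedfcbefdc
  17 |   4 | hbhdhchgedfcbefdc
  18 |   8 | hchgedfcbefdc
  19 |   6 | hdhchgedfcbefdc
  20 |  10 | hgedfcbefdc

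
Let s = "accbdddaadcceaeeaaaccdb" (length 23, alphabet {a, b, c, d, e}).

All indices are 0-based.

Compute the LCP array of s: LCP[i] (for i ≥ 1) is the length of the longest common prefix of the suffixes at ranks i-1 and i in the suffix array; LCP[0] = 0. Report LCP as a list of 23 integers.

rank→(start, suffix):
  0 → (16, 'aaaccdb')
  1 → (17, 'aaccdb')
  2 → (7, 'aadcceaeeaaaccdb')
  3 → (0, 'accbdddaadcceaeeaaaccdb')
  4 → (18, 'accdb')
  5 → (8, 'adcceaeeaaaccdb')
  6 → (13, 'aeeaaaccdb')
  7 → (22, 'b')
  8 → (3, 'bdddaadcceaeeaaaccdb')
  9 → (2, 'cbdddaadcceaeeaaaccdb')
  10 → (1, 'ccbdddaadcceaeeaaaccdb')
  11 → (19, 'ccdb')
  12 → (10, 'cceaeeaaaccdb')
  13 → (20, 'cdb')
  14 → (11, 'ceaeeaaaccdb')
  15 → (6, 'daadcceaeeaaaccdb')
  16 → (21, 'db')
  17 → (9, 'dcceaeeaaaccdb')
  18 → (5, 'ddaadcceaeeaaaccdb')
  19 → (4, 'dddaadcceaeeaaaccdb')
  20 → (15, 'eaaaccdb')
  21 → (12, 'eaeeaaaccdb')
  22 → (14, 'eeaaaccdb')

SA = [16, 17, 7, 0, 18, 8, 13, 22, 3, 2, 1, 19, 10, 20, 11, 6, 21, 9, 5, 4, 15, 12, 14]
i: (SA[i-1],SA[i]) lcp shared
  1: (16,17) 2 'aa'
  2: (17,7) 2 'aa'
  3: (7,0) 1 'a'
  4: (0,18) 3 'acc'
  5: (18,8) 1 'a'
  6: (8,13) 1 'a'
  7: (13,22) 0 ''
  8: (22,3) 1 'b'
  9: (3,2) 0 ''
  10: (2,1) 1 'c'
  11: (1,19) 2 'cc'
  12: (19,10) 2 'cc'
  13: (10,20) 1 'c'
  14: (20,11) 1 'c'
  15: (11,6) 0 ''
  16: (6,21) 1 'd'
  17: (21,9) 1 'd'
  18: (9,5) 1 'd'
  19: (5,4) 2 'dd'
  20: (4,15) 0 ''
  21: (15,12) 2 'ea'
  22: (12,14) 1 'e'

[0, 2, 2, 1, 3, 1, 1, 0, 1, 0, 1, 2, 2, 1, 1, 0, 1, 1, 1, 2, 0, 2, 1]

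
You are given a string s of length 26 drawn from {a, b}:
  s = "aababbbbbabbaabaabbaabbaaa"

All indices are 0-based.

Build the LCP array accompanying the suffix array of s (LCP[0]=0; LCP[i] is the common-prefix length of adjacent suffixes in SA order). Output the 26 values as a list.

[0, 1, 2, 2, 4, 3, 6, 1, 3, 2, 5, 6, 3, 0, 3, 4, 7, 2, 4, 1, 4, 5, 3, 2, 3, 4]

rank→(start, suffix):
  0 → (25, 'a')
  1 → (24, 'aa')
  2 → (23, 'aaa')
  3 → (12, 'aabaabbaabbaaa')
  4 → (0, 'aababbbbbabbaabaabbaabbaaa')
  5 → (19, 'aabbaaa')
  6 → (15, 'aabbaabbaaa')
  7 → (13, 'abaabbaabbaaa')
  8 → (1, 'ababbbbbabbaabaabbaabbaaa')
  9 → (20, 'abbaaa')
  10 → (9, 'abbaabaabbaabbaaa')
  11 → (16, 'abbaabbaaa')
  12 → (3, 'abbbbbabbaabaabbaabbaaa')
  13 → (22, 'baaa')
  14 → (11, 'baabaabbaabbaaa')
  15 → (18, 'baabbaaa')
  16 → (14, 'baabbaabbaaa')
  17 → (8, 'babbaabaabbaabbaaa')
  18 → (2, 'babbbbbabbaabaabbaabbaaa')
  19 → (21, 'bbaaa')
  20 → (10, 'bbaabaabbaabbaaa')
  21 → (17, 'bbaabbaaa')
  22 → (7, 'bbabbaabaabbaabbaaa')
  23 → (6, 'bbbabbaabaabbaabbaaa')
  24 → (5, 'bbbbabbaabaabbaabbaaa')
  25 → (4, 'bbbbbabbaabaabbaabbaaa')

SA = [25, 24, 23, 12, 0, 19, 15, 13, 1, 20, 9, 16, 3, 22, 11, 18, 14, 8, 2, 21, 10, 17, 7, 6, 5, 4]
i: (SA[i-1],SA[i]) lcp shared
  1: (25,24) 1 'a'
  2: (24,23) 2 'aa'
  3: (23,12) 2 'aa'
  4: (12,0) 4 'aaba'
  5: (0,19) 3 'aab'
  6: (19,15) 6 'aabbaa'
  7: (15,13) 1 'a'
  8: (13,1) 3 'aba'
  9: (1,20) 2 'ab'
  10: (20,9) 5 'abbaa'
  11: (9,16) 6 'abbaab'
  12: (16,3) 3 'abb'
  13: (3,22) 0 ''
  14: (22,11) 3 'baa'
  15: (11,18) 4 'baab'
  16: (18,14) 7 'baabbaa'
  17: (14,8) 2 'ba'
  18: (8,2) 4 'babb'
  19: (2,21) 1 'b'
  20: (21,10) 4 'bbaa'
  21: (10,17) 5 'bbaab'
  22: (17,7) 3 'bba'
  23: (7,6) 2 'bb'
  24: (6,5) 3 'bbb'
  25: (5,4) 4 'bbbb'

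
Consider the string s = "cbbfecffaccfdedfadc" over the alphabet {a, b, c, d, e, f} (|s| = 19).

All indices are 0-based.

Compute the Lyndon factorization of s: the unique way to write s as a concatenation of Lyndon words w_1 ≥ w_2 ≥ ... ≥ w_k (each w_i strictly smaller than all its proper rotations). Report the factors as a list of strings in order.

emit factor 1: 'c' (i=0, period=1)
emit factor 2: 'bbfecff' (i=1, period=7)
emit factor 3: 'accfdedfadc' (i=8, period=11)

["c", "bbfecff", "accfdedfadc"]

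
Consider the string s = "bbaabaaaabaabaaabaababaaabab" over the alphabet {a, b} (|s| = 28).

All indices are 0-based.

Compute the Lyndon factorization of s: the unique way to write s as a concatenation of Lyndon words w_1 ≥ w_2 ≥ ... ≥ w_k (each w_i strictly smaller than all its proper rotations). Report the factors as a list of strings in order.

emit factor 1: 'b' (i=0, period=1)
emit factor 2: 'b' (i=1, period=1)
emit factor 3: 'aab' (i=2, period=3)
emit factor 4: 'aaaabaabaaabaababaaabab' (i=5, period=23)

["b", "b", "aab", "aaaabaabaaabaababaaabab"]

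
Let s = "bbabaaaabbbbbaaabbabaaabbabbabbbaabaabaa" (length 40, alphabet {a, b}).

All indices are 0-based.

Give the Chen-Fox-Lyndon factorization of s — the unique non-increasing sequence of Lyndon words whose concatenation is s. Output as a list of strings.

["b", "b", "ab", "aaaabbbbbaaabbabaaabbabbabbbaabaab", "a", "a"]

emit factor 1: 'b' (i=0, period=1)
emit factor 2: 'b' (i=1, period=1)
emit factor 3: 'ab' (i=2, period=2)
emit factor 4: 'aaaabbbbbaaabbabaaabbabbabbbaabaab' (i=4, period=34)
emit factor 5: 'a' (i=38, period=1)
emit factor 6: 'a' (i=39, period=1)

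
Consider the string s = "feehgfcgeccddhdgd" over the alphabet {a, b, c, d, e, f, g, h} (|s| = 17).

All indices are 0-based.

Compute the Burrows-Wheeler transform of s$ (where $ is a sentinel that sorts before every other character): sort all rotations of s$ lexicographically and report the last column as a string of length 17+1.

decfgchdgfeg$dchde

rank  rotation            last
    0  $feehgfcgeccddhdgd  d
    1  ccddhdgd$feehgfcge  e
    2  cddhdgd$feehgfcgec  c
    3  cgeccddhdgd$feehgf  f
    4  d$feehgfcgeccddhdg  g
    5  ddhdgd$feehgfcgecc  c
    6  dgd$feehgfcgeccddh  h
    7  dhdgd$feehgfcgeccd  d
    8  eccddhdgd$feehgfcg  g
    9  eehgfcgeccddhdgd$f  f
   10  ehgfcgeccddhdgd$fe  e
   11  fcgeccddhdgd$feehg  g
   12  feehgfcgeccddhdgd$  $
   13  gd$feehgfcgeccddhd  d
   14  geccddhdgd$feehgfc  c
   15  gfcgeccddhdgd$feeh  h
   16  hdgd$feehgfcgeccdd  d
   17  hgfcgeccddhdgd$fee  e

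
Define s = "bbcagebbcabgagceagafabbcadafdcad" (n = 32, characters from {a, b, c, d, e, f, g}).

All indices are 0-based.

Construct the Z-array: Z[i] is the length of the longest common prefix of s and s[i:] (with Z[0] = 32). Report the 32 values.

Z[0]=32
i=1: outside box; Z[1]=1 scan→box=[1,2)
i=2: outside box; Z[2]=0
i=3: outside box; Z[3]=0
i=4: outside box; Z[4]=0
i=5: outside box; Z[5]=0
i=6: outside box; Z[6]=4 scan→box=[6,10)
i=7: min(r-i=3, Z[1]=1)=1; Z[7]=1
i=8: min(r-i=2, Z[2]=0)=0; Z[8]=0
i=9: min(r-i=1, Z[3]=0)=0; Z[9]=0
i=10: outside box; Z[10]=1 scan→box=[10,11)
i=11: outside box; Z[11]=0
i=12: outside box; Z[12]=0
i=13: outside box; Z[13]=0
i=14: outside box; Z[14]=0
i=15: outside box; Z[15]=0
i=16: outside box; Z[16]=0
i=17: outside box; Z[17]=0
i=18: outside box; Z[18]=0
i=19: outside box; Z[19]=0
i=20: outside box; Z[20]=0
i=21: outside box; Z[21]=4 scan→box=[21,25)
i=22: min(r-i=3, Z[1]=1)=1; Z[22]=1
i=23: min(r-i=2, Z[2]=0)=0; Z[23]=0
i=24: min(r-i=1, Z[3]=0)=0; Z[24]=0
i=25: outside box; Z[25]=0
i=26: outside box; Z[26]=0
i=27: outside box; Z[27]=0
i=28: outside box; Z[28]=0
i=29: outside box; Z[29]=0
i=30: outside box; Z[30]=0
i=31: outside box; Z[31]=0

[32, 1, 0, 0, 0, 0, 4, 1, 0, 0, 1, 0, 0, 0, 0, 0, 0, 0, 0, 0, 0, 4, 1, 0, 0, 0, 0, 0, 0, 0, 0, 0]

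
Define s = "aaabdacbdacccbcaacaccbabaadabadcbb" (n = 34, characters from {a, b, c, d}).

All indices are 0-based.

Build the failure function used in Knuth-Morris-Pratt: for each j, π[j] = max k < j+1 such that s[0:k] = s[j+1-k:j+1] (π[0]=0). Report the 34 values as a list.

π[0] = 0
j=1 s[j]='a': π[1]=1 (border 'a')
j=2 s[j]='a': π[2]=2 (border 'aa')
j=3 s[j]='b': k: 2→1→0; π[3]=0 (border '')
j=4 s[j]='d': π[4]=0 (border '')
j=5 s[j]='a': π[5]=1 (border 'a')
j=6 s[j]='c': k: 1→0; π[6]=0 (border '')
j=7 s[j]='b': π[7]=0 (border '')
j=8 s[j]='d': π[8]=0 (border '')
j=9 s[j]='a': π[9]=1 (border 'a')
j=10 s[j]='c': k: 1→0; π[10]=0 (border '')
j=11 s[j]='c': π[11]=0 (border '')
j=12 s[j]='c': π[12]=0 (border '')
j=13 s[j]='b': π[13]=0 (border '')
j=14 s[j]='c': π[14]=0 (border '')
j=15 s[j]='a': π[15]=1 (border 'a')
j=16 s[j]='a': π[16]=2 (border 'aa')
j=17 s[j]='c': k: 2→1→0; π[17]=0 (border '')
j=18 s[j]='a': π[18]=1 (border 'a')
j=19 s[j]='c': k: 1→0; π[19]=0 (border '')
j=20 s[j]='c': π[20]=0 (border '')
j=21 s[j]='b': π[21]=0 (border '')
j=22 s[j]='a': π[22]=1 (border 'a')
j=23 s[j]='b': k: 1→0; π[23]=0 (border '')
j=24 s[j]='a': π[24]=1 (border 'a')
j=25 s[j]='a': π[25]=2 (border 'aa')
j=26 s[j]='d': k: 2→1→0; π[26]=0 (border '')
j=27 s[j]='a': π[27]=1 (border 'a')
j=28 s[j]='b': k: 1→0; π[28]=0 (border '')
j=29 s[j]='a': π[29]=1 (border 'a')
j=30 s[j]='d': k: 1→0; π[30]=0 (border '')
j=31 s[j]='c': π[31]=0 (border '')
j=32 s[j]='b': π[32]=0 (border '')
j=33 s[j]='b': π[33]=0 (border '')

[0, 1, 2, 0, 0, 1, 0, 0, 0, 1, 0, 0, 0, 0, 0, 1, 2, 0, 1, 0, 0, 0, 1, 0, 1, 2, 0, 1, 0, 1, 0, 0, 0, 0]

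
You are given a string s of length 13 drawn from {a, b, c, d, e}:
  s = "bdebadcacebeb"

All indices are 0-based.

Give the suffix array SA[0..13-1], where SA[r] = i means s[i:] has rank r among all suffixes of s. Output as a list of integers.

[7, 4, 12, 3, 0, 10, 6, 8, 5, 1, 11, 2, 9]

sorted suffixes:
  #0 SA[0]=7  'acebeb'
  #1 SA[1]=4  'adcacebeb'
  #2 SA[2]=12  'b'
  #3 SA[3]=3  'badcacebeb'
  #4 SA[4]=0  'bdebadcacebeb'
  #5 SA[5]=10  'beb'
  #6 SA[6]=6  'cacebeb'
  #7 SA[7]=8  'cebeb'
  #8 SA[8]=5  'dcacebeb'
  #9 SA[9]=1  'debadcacebeb'
  #10 SA[10]=11  'eb'
  #11 SA[11]=2  'ebadcacebeb'
  #12 SA[12]=9  'ebeb'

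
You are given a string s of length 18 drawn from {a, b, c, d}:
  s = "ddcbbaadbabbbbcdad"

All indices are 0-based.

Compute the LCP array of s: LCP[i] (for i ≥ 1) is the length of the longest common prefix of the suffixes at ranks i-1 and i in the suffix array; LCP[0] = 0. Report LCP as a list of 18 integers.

[0, 1, 1, 2, 0, 2, 1, 2, 3, 2, 1, 0, 1, 0, 1, 1, 1, 1]

rank→(start, suffix):
  0 → (5, 'aadbabbbbcdad')
  1 → (9, 'abbbbcdad')
  2 → (16, 'ad')
  3 → (6, 'adbabbbbcdad')
  4 → (4, 'baadbabbbbcdad')
  5 → (8, 'babbbbcdad')
  6 → (3, 'bbaadbabbbbcdad')
  7 → (10, 'bbbbcdad')
  8 → (11, 'bbbcdad')
  9 → (12, 'bbcdad')
  10 → (13, 'bcdad')
  11 → (2, 'cbbaadbabbbbcdad')
  12 → (14, 'cdad')
  13 → (17, 'd')
  14 → (15, 'dad')
  15 → (7, 'dbabbbbcdad')
  16 → (1, 'dcbbaadbabbbbcdad')
  17 → (0, 'ddcbbaadbabbbbcdad')

SA = [5, 9, 16, 6, 4, 8, 3, 10, 11, 12, 13, 2, 14, 17, 15, 7, 1, 0]
rank  pair      lcp
   1  s[5:],s[9:]  1  'a'
   2  s[9:],s[16:]  1  'a'
   3  s[16:],s[6:]  2  'ad'
   4  s[6:],s[4:]  0  ''
   5  s[4:],s[8:]  2  'ba'
   6  s[8:],s[3:]  1  'b'
   7  s[3:],s[10:]  2  'bb'
   8  s[10:],s[11:]  3  'bbb'
   9  s[11:],s[12:]  2  'bb'
  10  s[12:],s[13:]  1  'b'
  11  s[13:],s[2:]  0  ''
  12  s[2:],s[14:]  1  'c'
  13  s[14:],s[17:]  0  ''
  14  s[17:],s[15:]  1  'd'
  15  s[15:],s[7:]  1  'd'
  16  s[7:],s[1:]  1  'd'
  17  s[1:],s[0:]  1  'd'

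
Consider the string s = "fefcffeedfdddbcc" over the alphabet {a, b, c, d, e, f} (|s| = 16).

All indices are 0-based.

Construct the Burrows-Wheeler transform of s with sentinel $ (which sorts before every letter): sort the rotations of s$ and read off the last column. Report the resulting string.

cdcbfddfeeffedf$c

rank  rotation           last
    0  $fefcffeedfdddbcc  c
    1  bcc$fefcffeedfddd  d
    2  c$fefcffeedfdddbc  c
    3  cc$fefcffeedfdddb  b
    4  cffeedfdddbcc$fef  f
    5  dbcc$fefcffeedfdd  d
    6  ddbcc$fefcffeedfd  d
    7  dddbcc$fefcffeedf  f
    8  dfdddbcc$fefcffee  e
    9  edfdddbcc$fefcffe  e
   10  eedfdddbcc$fefcff  f
   11  efcffeedfdddbcc$f  f
   12  fcffeedfdddbcc$fe  e
   13  fdddbcc$fefcffeed  d
   14  feedfdddbcc$fefcf  f
   15  fefcffeedfdddbcc$  $
   16  ffeedfdddbcc$fefc  c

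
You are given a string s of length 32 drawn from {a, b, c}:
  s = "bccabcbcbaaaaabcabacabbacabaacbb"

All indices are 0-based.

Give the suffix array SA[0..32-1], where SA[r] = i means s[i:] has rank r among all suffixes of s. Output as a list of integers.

rank | idx | suffix
   0 |   9 | aaaaabcabacabbacabaacbb
   1 |  10 | aaaabcabacabbacabaacbb
   2 |  11 | aaabcabacabbacabaacbb
   3 |  12 | aabcabacabbacabaacbb
   4 |  27 | aacbb
   5 |  25 | abaacbb
   6 |  16 | abacabbacabaacbb
   7 |  20 | abbacabaacbb
   8 |  13 | abcabacabbacabaacbb
   9 |   3 | abcbcbaaaaabcabacabbacabaacbb
  10 |  23 | acabaacbb
  11 |  18 | acabbacabaacbb
  12 |  28 | acbb
  13 |  31 | b
  14 |   8 | baaaaabcabacabbacabaacbb
  15 |  26 | baacbb
  16 |  22 | bacabaacbb
  17 |  17 | bacabbacabaacbb
  18 |  30 | bb
  19 |  21 | bbacabaacbb
  20 |  14 | bcabacabbacabaacbb
  21 |   6 | bcbaaaaabcabacabbacabaacbb
  22 |   4 | bcbcbaaaaabcabacabbacabaacbb
  23 |   0 | bccabcbcbaaaaabcabacabbacabaacbb
  24 |  24 | cabaacbb
  25 |  15 | cabacabbacabaacbb
  26 |  19 | cabbacabaacbb
  27 |   2 | cabcbcbaaaaabcabacabbacabaacbb
  28 |   7 | cbaaaaabcabacabbacabaacbb
  29 |  29 | cbb
  30 |   5 | cbcbaaaaabcabacabbacabaacbb
  31 |   1 | ccabcbcbaaaaabcabacabbacabaacbb

[9, 10, 11, 12, 27, 25, 16, 20, 13, 3, 23, 18, 28, 31, 8, 26, 22, 17, 30, 21, 14, 6, 4, 0, 24, 15, 19, 2, 7, 29, 5, 1]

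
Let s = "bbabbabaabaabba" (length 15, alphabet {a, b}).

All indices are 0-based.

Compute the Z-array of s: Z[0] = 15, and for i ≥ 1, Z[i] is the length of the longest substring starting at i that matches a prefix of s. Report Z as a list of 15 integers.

[15, 1, 0, 4, 1, 0, 1, 0, 0, 1, 0, 0, 3, 1, 0]

Z[0]=15
i=1: outside box; Z[1]=1 extend→box=[1,2)
i=2: outside box; Z[2]=0
i=3: outside box; Z[3]=4 extend→box=[3,7)
i=4: min(r-i=3, Z[1]=1)=1; Z[4]=1
i=5: min(r-i=2, Z[2]=0)=0; Z[5]=0
i=6: min(r-i=1, Z[3]=4)=1; Z[6]=1
i=7: outside box; Z[7]=0
i=8: outside box; Z[8]=0
i=9: outside box; Z[9]=1 extend→box=[9,10)
i=10: outside box; Z[10]=0
i=11: outside box; Z[11]=0
i=12: outside box; Z[12]=3 extend→box=[12,15)
i=13: min(r-i=2, Z[1]=1)=1; Z[13]=1
i=14: min(r-i=1, Z[2]=0)=0; Z[14]=0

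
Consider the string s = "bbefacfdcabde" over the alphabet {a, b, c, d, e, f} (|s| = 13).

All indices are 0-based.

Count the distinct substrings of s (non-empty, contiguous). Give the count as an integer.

rank→(start, suffix):
  0 → (9, 'abde')
  1 → (4, 'acfdcabde')
  2 → (0, 'bbefacfdcabde')
  3 → (10, 'bde')
  4 → (1, 'befacfdcabde')
  5 → (8, 'cabde')
  6 → (5, 'cfdcabde')
  7 → (7, 'dcabde')
  8 → (11, 'de')
  9 → (12, 'e')
  10 → (2, 'efacfdcabde')
  11 → (3, 'facfdcabde')
  12 → (6, 'fdcabde')

SA = [9, 4, 0, 10, 1, 8, 5, 7, 11, 12, 2, 3, 6]
i: (SA[i-1],SA[i]) lcp shared
  1: (9,4) 1 'a'
  2: (4,0) 0 ''
  3: (0,10) 1 'b'
  4: (10,1) 1 'b'
  5: (1,8) 0 ''
  6: (8,5) 1 'c'
  7: (5,7) 0 ''
  8: (7,11) 1 'd'
  9: (11,12) 0 ''
  10: (12,2) 1 'e'
  11: (2,3) 0 ''
  12: (3,6) 1 'f'

n(n+1)/2 = 13·14/2 = 91
Σ LCP = 0 + 1 + 0 + 1 + 1 + 0 + 1 + 0 + 1 + 0 + 1 + 0 + 1 = 7
distinct = 91 − 7 = 84

84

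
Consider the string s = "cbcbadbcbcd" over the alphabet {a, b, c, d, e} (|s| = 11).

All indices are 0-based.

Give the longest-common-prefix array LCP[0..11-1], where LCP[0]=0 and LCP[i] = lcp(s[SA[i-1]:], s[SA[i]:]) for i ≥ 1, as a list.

[0, 0, 1, 3, 2, 0, 2, 3, 1, 0, 1]

sorted suffixes:
  #0 SA[0]=4  'adbcbcd'
  #1 SA[1]=3  'badbcbcd'
  #2 SA[2]=1  'bcbadbcbcd'
  #3 SA[3]=6  'bcbcd'
  #4 SA[4]=8  'bcd'
  #5 SA[5]=2  'cbadbcbcd'
  #6 SA[6]=0  'cbcbadbcbcd'
  #7 SA[7]=7  'cbcd'
  #8 SA[8]=9  'cd'
  #9 SA[9]=10  'd'
  #10 SA[10]=5  'dbcbcd'

SA = [4, 3, 1, 6, 8, 2, 0, 7, 9, 10, 5]
i: (SA[i-1],SA[i]) lcp shared
  1: (4,3) 0 ''
  2: (3,1) 1 'b'
  3: (1,6) 3 'bcb'
  4: (6,8) 2 'bc'
  5: (8,2) 0 ''
  6: (2,0) 2 'cb'
  7: (0,7) 3 'cbc'
  8: (7,9) 1 'c'
  9: (9,10) 0 ''
  10: (10,5) 1 'd'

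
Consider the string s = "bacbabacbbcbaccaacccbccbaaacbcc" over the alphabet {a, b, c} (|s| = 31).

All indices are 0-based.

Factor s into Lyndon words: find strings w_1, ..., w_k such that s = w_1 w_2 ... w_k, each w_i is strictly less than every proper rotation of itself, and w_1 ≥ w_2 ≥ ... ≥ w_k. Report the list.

emit factor 1: 'b' (i=0, period=1)
emit factor 2: 'acb' (i=1, period=3)
emit factor 3: 'abacbbcbacc' (i=4, period=11)
emit factor 4: 'aacccbccb' (i=15, period=9)
emit factor 5: 'aaacbcc' (i=24, period=7)

["b", "acb", "abacbbcbacc", "aacccbccb", "aaacbcc"]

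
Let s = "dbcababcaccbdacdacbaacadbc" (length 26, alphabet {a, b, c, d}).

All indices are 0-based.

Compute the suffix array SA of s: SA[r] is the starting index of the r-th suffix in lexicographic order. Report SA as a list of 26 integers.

[19, 3, 5, 20, 16, 8, 13, 22, 18, 4, 24, 1, 6, 11, 25, 2, 7, 21, 17, 10, 9, 14, 15, 12, 23, 0]

rank→(start, suffix):
  0 → (19, 'aacadbc')
  1 → (3, 'ababcaccbdacdacbaacadbc')
  2 → (5, 'abcaccbdacdacbaacadbc')
  3 → (20, 'acadbc')
  4 → (16, 'acbaacadbc')
  5 → (8, 'accbdacdacbaacadbc')
  6 → (13, 'acdacbaacadbc')
  7 → (22, 'adbc')
  8 → (18, 'baacadbc')
  9 → (4, 'babcaccbdacdacbaacadbc')
  10 → (24, 'bc')
  11 → (1, 'bcababcaccbdacdacbaacadbc')
  12 → (6, 'bcaccbdacdacbaacadbc')
  13 → (11, 'bdacdacbaacadbc')
  14 → (25, 'c')
  15 → (2, 'cababcaccbdacdacbaacadbc')
  16 → (7, 'caccbdacdacbaacadbc')
  17 → (21, 'cadbc')
  18 → (17, 'cbaacadbc')
  19 → (10, 'cbdacdacbaacadbc')
  20 → (9, 'ccbdacdacbaacadbc')
  21 → (14, 'cdacbaacadbc')
  22 → (15, 'dacbaacadbc')
  23 → (12, 'dacdacbaacadbc')
  24 → (23, 'dbc')
  25 → (0, 'dbcababcaccbdacdacbaacadbc')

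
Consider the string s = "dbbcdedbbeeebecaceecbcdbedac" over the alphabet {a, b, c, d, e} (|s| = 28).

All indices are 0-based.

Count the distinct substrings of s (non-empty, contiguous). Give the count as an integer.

rank | idx | suffix
   0 |  26 | ac
   1 |  15 | aceecbcdbedac
   2 |   1 | bbcdedbbeeebecaceecbcdbedac
   3 |   7 | bbeeebecaceecbcdbedac
   4 |  20 | bcdbedac
   5 |   2 | bcdedbbeeebecaceecbcdbedac
   6 |  12 | becaceecbcdbedac
   7 |  23 | bedac
   8 |   8 | beeebecaceecbcdbedac
   9 |  27 | c
  10 |  14 | caceecbcdbedac
  11 |  19 | cbcdbedac
  12 |  21 | cdbedac
  13 |   3 | cdedbbeeebecaceecbcdbedac
  14 |  16 | ceecbcdbedac
  15 |  25 | dac
  16 |   0 | dbbcdedbbeeebecaceecbcdbedac
  17 |   6 | dbbeeebecaceecbcdbedac
  18 |  22 | dbedac
  19 |   4 | dedbbeeebecaceecbcdbedac
  20 |  11 | ebecaceecbcdbedac
  21 |  13 | ecaceecbcdbedac
  22 |  18 | ecbcdbedac
  23 |  24 | edac
  24 |   5 | edbbeeebecaceecbcdbedac
  25 |  10 | eebecaceecbcdbedac
  26 |  17 | eecbcdbedac
  27 |   9 | eeebecaceecbcdbedac

SA = [26, 15, 1, 7, 20, 2, 12, 23, 8, 27, 14, 19, 21, 3, 16, 25, 0, 6, 22, 4, 11, 13, 18, 24, 5, 10, 17, 9]
[i] adj suffixes → lcp
  [1] 26/15 → 2 ('ac')
  [2] 15/1 → 0 ('')
  [3] 1/7 → 2 ('bb')
  [4] 7/20 → 1 ('b')
  [5] 20/2 → 3 ('bcd')
  [6] 2/12 → 1 ('b')
  [7] 12/23 → 2 ('be')
  [8] 23/8 → 2 ('be')
  [9] 8/27 → 0 ('')
  [10] 27/14 → 1 ('c')
  [11] 14/19 → 1 ('c')
  [12] 19/21 → 1 ('c')
  [13] 21/3 → 2 ('cd')
  [14] 3/16 → 1 ('c')
  [15] 16/25 → 0 ('')
  [16] 25/0 → 1 ('d')
  [17] 0/6 → 3 ('dbb')
  [18] 6/22 → 2 ('db')
  [19] 22/4 → 1 ('d')
  [20] 4/11 → 0 ('')
  [21] 11/13 → 1 ('e')
  [22] 13/18 → 2 ('ec')
  [23] 18/24 → 1 ('e')
  [24] 24/5 → 2 ('ed')
  [25] 5/10 → 1 ('e')
  [26] 10/17 → 2 ('ee')
  [27] 17/9 → 2 ('ee')

n(n+1)/2 = 28·29/2 = 406
Σ LCP = 0 + 2 + 0 + 2 + 1 + 3 + 1 + 2 + 2 + 0 + 1 + 1 + 1 + 2 + 1 + 0 + 1 + 3 + 2 + 1 + 0 + 1 + 2 + 1 + 2 + 1 + 2 + 2 = 37
distinct = 406 − 37 = 369

369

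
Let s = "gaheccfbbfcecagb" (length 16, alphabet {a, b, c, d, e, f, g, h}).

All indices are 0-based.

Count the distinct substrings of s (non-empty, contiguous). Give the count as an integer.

126

rank→(start, suffix):
  0 → (13, 'agb')
  1 → (1, 'aheccfbbfcecagb')
  2 → (15, 'b')
  3 → (7, 'bbfcecagb')
  4 → (8, 'bfcecagb')
  5 → (12, 'cagb')
  6 → (4, 'ccfbbfcecagb')
  7 → (10, 'cecagb')
  8 → (5, 'cfbbfcecagb')
  9 → (11, 'ecagb')
  10 → (3, 'eccfbbfcecagb')
  11 → (6, 'fbbfcecagb')
  12 → (9, 'fcecagb')
  13 → (0, 'gaheccfbbfcecagb')
  14 → (14, 'gb')
  15 → (2, 'heccfbbfcecagb')

SA = [13, 1, 15, 7, 8, 12, 4, 10, 5, 11, 3, 6, 9, 0, 14, 2]
rank  pair      lcp
   1  s[13:],s[1:]  1  'a'
   2  s[1:],s[15:]  0  ''
   3  s[15:],s[7:]  1  'b'
   4  s[7:],s[8:]  1  'b'
   5  s[8:],s[12:]  0  ''
   6  s[12:],s[4:]  1  'c'
   7  s[4:],s[10:]  1  'c'
   8  s[10:],s[5:]  1  'c'
   9  s[5:],s[11:]  0  ''
  10  s[11:],s[3:]  2  'ec'
  11  s[3:],s[6:]  0  ''
  12  s[6:],s[9:]  1  'f'
  13  s[9:],s[0:]  0  ''
  14  s[0:],s[14:]  1  'g'
  15  s[14:],s[2:]  0  ''

n(n+1)/2 = 16·17/2 = 136
Σ LCP = 0 + 1 + 0 + 1 + 1 + 0 + 1 + 1 + 1 + 0 + 2 + 0 + 1 + 0 + 1 + 0 = 10
distinct = 136 − 10 = 126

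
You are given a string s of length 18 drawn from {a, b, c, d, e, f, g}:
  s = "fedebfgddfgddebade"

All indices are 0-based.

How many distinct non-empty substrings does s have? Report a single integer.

149

sorted suffixes:
  #0 SA[0]=15  'ade'
  #1 SA[1]=14  'bade'
  #2 SA[2]=4  'bfgddfgddebade'
  #3 SA[3]=11  'ddebade'
  #4 SA[4]=7  'ddfgddebade'
  #5 SA[5]=16  'de'
  #6 SA[6]=12  'debade'
  #7 SA[7]=2  'debfgddfgddebade'
  #8 SA[8]=8  'dfgddebade'
  #9 SA[9]=17  'e'
  #10 SA[10]=13  'ebade'
  #11 SA[11]=3  'ebfgddfgddebade'
  #12 SA[12]=1  'edebfgddfgddebade'
  #13 SA[13]=0  'fedebfgddfgddebade'
  #14 SA[14]=9  'fgddebade'
  #15 SA[15]=5  'fgddfgddebade'
  #16 SA[16]=10  'gddebade'
  #17 SA[17]=6  'gddfgddebade'

SA = [15, 14, 4, 11, 7, 16, 12, 2, 8, 17, 13, 3, 1, 0, 9, 5, 10, 6]
rank  pair      lcp
   1  s[15:],s[14:]  0  ''
   2  s[14:],s[4:]  1  'b'
   3  s[4:],s[11:]  0  ''
   4  s[11:],s[7:]  2  'dd'
   5  s[7:],s[16:]  1  'd'
   6  s[16:],s[12:]  2  'de'
   7  s[12:],s[2:]  3  'deb'
   8  s[2:],s[8:]  1  'd'
   9  s[8:],s[17:]  0  ''
  10  s[17:],s[13:]  1  'e'
  11  s[13:],s[3:]  2  'eb'
  12  s[3:],s[1:]  1  'e'
  13  s[1:],s[0:]  0  ''
  14  s[0:],s[9:]  1  'f'
  15  s[9:],s[5:]  4  'fgdd'
  16  s[5:],s[10:]  0  ''
  17  s[10:],s[6:]  3  'gdd'

n(n+1)/2 = 18·19/2 = 171
Σ LCP = 0 + 0 + 1 + 0 + 2 + 1 + 2 + 3 + 1 + 0 + 1 + 2 + 1 + 0 + 1 + 4 + 0 + 3 = 22
distinct = 171 − 22 = 149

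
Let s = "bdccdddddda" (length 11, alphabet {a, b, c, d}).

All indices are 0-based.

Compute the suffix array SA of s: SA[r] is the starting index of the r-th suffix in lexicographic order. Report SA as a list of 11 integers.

sorted suffixes:
  #0 SA[0]=10  'a'
  #1 SA[1]=0  'bdccdddddda'
  #2 SA[2]=2  'ccdddddda'
  #3 SA[3]=3  'cdddddda'
  #4 SA[4]=9  'da'
  #5 SA[5]=1  'dccdddddda'
  #6 SA[6]=8  'dda'
  #7 SA[7]=7  'ddda'
  #8 SA[8]=6  'dddda'
  #9 SA[9]=5  'ddddda'
  #10 SA[10]=4  'dddddda'

[10, 0, 2, 3, 9, 1, 8, 7, 6, 5, 4]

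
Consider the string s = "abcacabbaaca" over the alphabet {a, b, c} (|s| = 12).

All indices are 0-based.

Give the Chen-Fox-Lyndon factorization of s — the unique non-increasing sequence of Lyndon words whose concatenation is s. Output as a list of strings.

emit factor 1: 'abcac' (i=0, period=5)
emit factor 2: 'abb' (i=5, period=3)
emit factor 3: 'aac' (i=8, period=3)
emit factor 4: 'a' (i=11, period=1)

["abcac", "abb", "aac", "a"]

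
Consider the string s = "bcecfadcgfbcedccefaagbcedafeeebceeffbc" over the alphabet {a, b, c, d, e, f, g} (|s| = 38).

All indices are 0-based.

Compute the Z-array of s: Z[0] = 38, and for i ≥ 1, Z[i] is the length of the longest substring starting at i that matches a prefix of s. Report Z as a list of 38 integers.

[38, 0, 0, 0, 0, 0, 0, 0, 0, 0, 3, 0, 0, 0, 0, 0, 0, 0, 0, 0, 0, 3, 0, 0, 0, 0, 0, 0, 0, 0, 3, 0, 0, 0, 0, 0, 2, 0]

Z[0]=38
i=1: outside box; Z[1]=0
i=2: outside box; Z[2]=0
i=3: outside box; Z[3]=0
i=4: outside box; Z[4]=0
i=5: outside box; Z[5]=0
i=6: outside box; Z[6]=0
i=7: outside box; Z[7]=0
i=8: outside box; Z[8]=0
i=9: outside box; Z[9]=0
i=10: outside box; Z[10]=3 extend→box=[10,13)
i=11: min(r-i=2, Z[1]=0)=0; Z[11]=0
i=12: min(r-i=1, Z[2]=0)=0; Z[12]=0
i=13: outside box; Z[13]=0
i=14: outside box; Z[14]=0
i=15: outside box; Z[15]=0
i=16: outside box; Z[16]=0
i=17: outside box; Z[17]=0
i=18: outside box; Z[18]=0
i=19: outside box; Z[19]=0
i=20: outside box; Z[20]=0
i=21: outside box; Z[21]=3 extend→box=[21,24)
i=22: min(r-i=2, Z[1]=0)=0; Z[22]=0
i=23: min(r-i=1, Z[2]=0)=0; Z[23]=0
i=24: outside box; Z[24]=0
i=25: outside box; Z[25]=0
i=26: outside box; Z[26]=0
i=27: outside box; Z[27]=0
i=28: outside box; Z[28]=0
i=29: outside box; Z[29]=0
i=30: outside box; Z[30]=3 extend→box=[30,33)
i=31: min(r-i=2, Z[1]=0)=0; Z[31]=0
i=32: min(r-i=1, Z[2]=0)=0; Z[32]=0
i=33: outside box; Z[33]=0
i=34: outside box; Z[34]=0
i=35: outside box; Z[35]=0
i=36: outside box; Z[36]=2 extend→box=[36,38)
i=37: min(r-i=1, Z[1]=0)=0; Z[37]=0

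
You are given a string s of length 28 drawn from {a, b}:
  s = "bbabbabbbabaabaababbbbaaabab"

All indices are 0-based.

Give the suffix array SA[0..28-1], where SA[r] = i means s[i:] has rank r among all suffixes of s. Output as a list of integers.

[22, 11, 23, 14, 26, 9, 12, 24, 15, 2, 5, 17, 27, 21, 10, 13, 25, 8, 1, 4, 16, 20, 7, 0, 3, 19, 6, 18]

rank | idx | suffix
   0 |  22 | aaabab
   1 |  11 | aabaababbbbaaabab
   2 |  23 | aabab
   3 |  14 | aababbbbaaabab
   4 |  26 | ab
   5 |   9 | abaabaababbbbaaabab
   6 |  12 | abaababbbbaaabab
   7 |  24 | abab
   8 |  15 | ababbbbaaabab
   9 |   2 | abbabbbabaabaababbbbaaabab
  10 |   5 | abbbabaabaababbbbaaabab
  11 |  17 | abbbbaaabab
  12 |  27 | b
  13 |  21 | baaabab
  14 |  10 | baabaababbbbaaabab
  15 |  13 | baababbbbaaabab
  16 |  25 | bab
  17 |   8 | babaabaababbbbaaabab
  18 |   1 | babbabbbabaabaababbbbaaabab
  19 |   4 | babbbabaabaababbbbaaabab
  20 |  16 | babbbbaaabab
  21 |  20 | bbaaabab
  22 |   7 | bbabaabaababbbbaaabab
  23 |   0 | bbabbabbbabaabaababbbbaaabab
  24 |   3 | bbabbbabaabaababbbbaaabab
  25 |  19 | bbbaaabab
  26 |   6 | bbbabaabaababbbbaaabab
  27 |  18 | bbbbaaabab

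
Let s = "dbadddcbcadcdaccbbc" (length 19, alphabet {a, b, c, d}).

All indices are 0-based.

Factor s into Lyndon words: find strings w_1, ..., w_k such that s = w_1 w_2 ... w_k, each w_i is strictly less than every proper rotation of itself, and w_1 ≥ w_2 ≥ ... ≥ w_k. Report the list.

["d", "b", "adddcbc", "adcd", "accbbc"]

emit factor 1: 'd' (i=0, period=1)
emit factor 2: 'b' (i=1, period=1)
emit factor 3: 'adddcbc' (i=2, period=7)
emit factor 4: 'adcd' (i=9, period=4)
emit factor 5: 'accbbc' (i=13, period=6)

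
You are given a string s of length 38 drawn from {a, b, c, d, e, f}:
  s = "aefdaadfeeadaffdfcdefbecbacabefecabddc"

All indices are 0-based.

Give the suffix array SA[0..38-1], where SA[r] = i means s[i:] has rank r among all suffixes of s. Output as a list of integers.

sorted suffixes:
  #0 SA[0]=4  'aadfeeadaffdfcdefbecbacabefecabddc'
  #1 SA[1]=33  'abddc'
  #2 SA[2]=27  'abefecabddc'
  #3 SA[3]=25  'acabefecabddc'
  #4 SA[4]=10  'adaffdfcdefbecbacabefecabddc'
  #5 SA[5]=5  'adfeeadaffdfcdefbecbacabefecabddc'
  #6 SA[6]=0  'aefdaadfeeadaffdfcdefbecbacabefecabddc'
  #7 SA[7]=12  'affdfcdefbecbacabefecabddc'
  #8 SA[8]=24  'bacabefecabddc'
  #9 SA[9]=34  'bddc'
  #10 SA[10]=21  'becbacabefecabddc'
  #11 SA[11]=28  'befecabddc'
  #12 SA[12]=37  'c'
  #13 SA[13]=32  'cabddc'
  #14 SA[14]=26  'cabefecabddc'
  #15 SA[15]=23  'cbacabefecabddc'
  #16 SA[16]=17  'cdefbecbacabefecabddc'
  #17 SA[17]=3  'daadfeeadaffdfcdefbecbacabefecabddc'
  #18 SA[18]=11  'daffdfcdefbecbacabefecabddc'
  #19 SA[19]=36  'dc'
  #20 SA[20]=35  'ddc'
  #21 SA[21]=18  'defbecbacabefecabddc'
  #22 SA[22]=15  'dfcdefbecbacabefecabddc'
  #23 SA[23]=6  'dfeeadaffdfcdefbecbacabefecabddc'
  #24 SA[24]=9  'eadaffdfcdefbecbacabefecabddc'
  #25 SA[25]=31  'ecabddc'
  #26 SA[26]=22  'ecbacabefecabddc'
  #27 SA[27]=8  'eeadaffdfcdefbecbacabefecabddc'
  #28 SA[28]=19  'efbecbacabefecabddc'
  #29 SA[29]=1  'efdaadfeeadaffdfcdefbecbacabefecabddc'
  #30 SA[30]=29  'efecabddc'
  #31 SA[31]=20  'fbecbacabefecabddc'
  #32 SA[32]=16  'fcdefbecbacabefecabddc'
  #33 SA[33]=2  'fdaadfeeadaffdfcdefbecbacabefecabddc'
  #34 SA[34]=14  'fdfcdefbecbacabefecabddc'
  #35 SA[35]=30  'fecabddc'
  #36 SA[36]=7  'feeadaffdfcdefbecbacabefecabddc'
  #37 SA[37]=13  'ffdfcdefbecbacabefecabddc'

[4, 33, 27, 25, 10, 5, 0, 12, 24, 34, 21, 28, 37, 32, 26, 23, 17, 3, 11, 36, 35, 18, 15, 6, 9, 31, 22, 8, 19, 1, 29, 20, 16, 2, 14, 30, 7, 13]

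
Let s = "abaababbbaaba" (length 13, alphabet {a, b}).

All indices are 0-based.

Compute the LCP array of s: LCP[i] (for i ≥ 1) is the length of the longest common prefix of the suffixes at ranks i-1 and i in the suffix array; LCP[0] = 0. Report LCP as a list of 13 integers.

[0, 1, 4, 1, 3, 3, 2, 0, 2, 5, 2, 1, 2]

sorted suffixes:
  #0 SA[0]=12  'a'
  #1 SA[1]=9  'aaba'
  #2 SA[2]=2  'aababbbaaba'
  #3 SA[3]=10  'aba'
  #4 SA[4]=0  'abaababbbaaba'
  #5 SA[5]=3  'ababbbaaba'
  #6 SA[6]=5  'abbbaaba'
  #7 SA[7]=11  'ba'
  #8 SA[8]=8  'baaba'
  #9 SA[9]=1  'baababbbaaba'
  #10 SA[10]=4  'babbbaaba'
  #11 SA[11]=7  'bbaaba'
  #12 SA[12]=6  'bbbaaba'

SA = [12, 9, 2, 10, 0, 3, 5, 11, 8, 1, 4, 7, 6]
[i] adj suffixes → lcp
  [1] 12/9 → 1 ('a')
  [2] 9/2 → 4 ('aaba')
  [3] 2/10 → 1 ('a')
  [4] 10/0 → 3 ('aba')
  [5] 0/3 → 3 ('aba')
  [6] 3/5 → 2 ('ab')
  [7] 5/11 → 0 ('')
  [8] 11/8 → 2 ('ba')
  [9] 8/1 → 5 ('baaba')
  [10] 1/4 → 2 ('ba')
  [11] 4/7 → 1 ('b')
  [12] 7/6 → 2 ('bb')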